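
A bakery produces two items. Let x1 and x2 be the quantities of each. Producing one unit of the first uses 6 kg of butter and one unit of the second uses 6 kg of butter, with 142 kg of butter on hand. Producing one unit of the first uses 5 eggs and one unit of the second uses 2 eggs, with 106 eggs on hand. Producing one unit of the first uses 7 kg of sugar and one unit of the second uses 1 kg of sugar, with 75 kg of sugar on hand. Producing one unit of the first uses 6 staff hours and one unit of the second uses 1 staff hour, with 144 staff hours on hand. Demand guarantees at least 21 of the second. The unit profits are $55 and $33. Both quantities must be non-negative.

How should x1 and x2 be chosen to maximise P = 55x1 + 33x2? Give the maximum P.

x1 = 8/3, x2 = 21, maximum P = 2519/3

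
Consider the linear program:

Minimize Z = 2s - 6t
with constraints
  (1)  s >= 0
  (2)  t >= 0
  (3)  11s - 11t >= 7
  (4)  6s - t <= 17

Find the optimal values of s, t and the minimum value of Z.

s = 36/11, t = 29/11, minimum Z = -102/11

Extreme points and Z = 2s - 6t:
  (7/11, 0) → Z = 14/11
  (17/6, 0) → Z = 17/3
  (36/11, 29/11) → Z = -102/11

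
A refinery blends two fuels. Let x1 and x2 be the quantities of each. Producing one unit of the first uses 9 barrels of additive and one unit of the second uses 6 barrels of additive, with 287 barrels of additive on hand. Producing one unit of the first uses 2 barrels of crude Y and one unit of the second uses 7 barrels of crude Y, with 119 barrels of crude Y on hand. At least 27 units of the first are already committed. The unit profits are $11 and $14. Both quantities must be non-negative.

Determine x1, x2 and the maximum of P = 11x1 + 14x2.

Feasible corners and P = 11x1 + 14x2:
  (287/9, 0) → P = 3157/9
  (27, 0) → P = 297
  (27, 22/3) → P = 1199/3

The binding constraints are 9x1 + 6x2 = 287 and x1 = 27.
Solving simultaneously gives x1 = 27, x2 = 22/3.

x1 = 27, x2 = 22/3, maximum P = 1199/3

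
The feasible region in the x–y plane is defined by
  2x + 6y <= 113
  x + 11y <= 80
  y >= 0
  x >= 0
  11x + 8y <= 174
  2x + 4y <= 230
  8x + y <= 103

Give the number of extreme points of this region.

Of the 21 pairwise boundary intersections, those satisfying every inequality are:
  (0, 80/11)
  (1274/113, 706/113)
  (0, 0)
  (103/8, 0)
  (650/53, 259/53)

5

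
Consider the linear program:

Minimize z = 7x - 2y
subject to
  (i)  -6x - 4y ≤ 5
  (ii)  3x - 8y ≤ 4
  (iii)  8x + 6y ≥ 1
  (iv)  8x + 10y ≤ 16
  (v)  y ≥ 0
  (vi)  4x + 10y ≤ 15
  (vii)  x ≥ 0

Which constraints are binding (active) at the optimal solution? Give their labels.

(vi) and (vii)

Feasible corners and z = 7x - 2y:
  (84/47, 8/47) → z = 572/47
  (4/3, 0) → z = 28/3
  (1/8, 0) → z = 7/8
  (0, 1/6) → z = -1/3
  (1/4, 7/5) → z = -21/20
  (0, 3/2) → z = -3

The minimum is at (0, 3/2). Substituting into each constraint, equality holds for (vi) and (vii); the remaining constraints have slack.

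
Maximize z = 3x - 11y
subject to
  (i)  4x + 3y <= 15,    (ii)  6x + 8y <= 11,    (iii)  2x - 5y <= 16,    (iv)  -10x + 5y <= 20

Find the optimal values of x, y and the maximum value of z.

Feasible corners and z = 3x - 11y:
  (183/46, -37/23) → z = 1363/46
  (-21/22, 23/11) → z = -569/22
  (-9/2, -5) → z = 83/2

The optimum lies where 2x - 5y = 16 and -10x + 5y = 20.
Solving simultaneously gives x = -9/2, y = -5.

x = -9/2, y = -5, maximum z = 83/2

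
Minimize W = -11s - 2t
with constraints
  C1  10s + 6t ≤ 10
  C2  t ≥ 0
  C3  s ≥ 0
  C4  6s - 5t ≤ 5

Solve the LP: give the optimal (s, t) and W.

Corner points and W = -11s - 2t:
  (0, 5/3) → W = -10/3
  (40/43, 5/43) → W = -450/43
  (0, 0) → W = 0
  (5/6, 0) → W = -55/6

The binding constraints are 10s + 6t = 10 and 6s - 5t = 5.
Solving simultaneously gives s = 40/43, t = 5/43.

s = 40/43, t = 5/43, minimum W = -450/43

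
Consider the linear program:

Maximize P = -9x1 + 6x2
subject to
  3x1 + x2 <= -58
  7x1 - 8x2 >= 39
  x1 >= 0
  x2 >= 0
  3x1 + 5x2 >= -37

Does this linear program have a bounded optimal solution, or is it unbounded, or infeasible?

The boundaries 7x1 - 8x2 = 39 and x2 = 0 meet at (39/7, 0), but that point violates 3x1 + x2 ≤ -58. Every candidate vertex is excluded by some other constraint, so the feasible region is empty.

infeasible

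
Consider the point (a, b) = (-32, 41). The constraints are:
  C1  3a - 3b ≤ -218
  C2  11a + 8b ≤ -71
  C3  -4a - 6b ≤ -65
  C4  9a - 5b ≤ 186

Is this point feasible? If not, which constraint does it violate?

not feasible — violates C2

Constraint C2: 11a + 8b = -24, which is not ≤ -71. All other constraints are satisfied.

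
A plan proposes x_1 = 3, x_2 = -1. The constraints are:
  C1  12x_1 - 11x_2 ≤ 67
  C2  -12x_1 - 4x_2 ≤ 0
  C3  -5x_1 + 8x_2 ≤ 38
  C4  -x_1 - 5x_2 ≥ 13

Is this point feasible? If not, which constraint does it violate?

not feasible — violates C4

Constraint C4: -x_1 - 5x_2 = 2, which is not ≥ 13. All other constraints are satisfied.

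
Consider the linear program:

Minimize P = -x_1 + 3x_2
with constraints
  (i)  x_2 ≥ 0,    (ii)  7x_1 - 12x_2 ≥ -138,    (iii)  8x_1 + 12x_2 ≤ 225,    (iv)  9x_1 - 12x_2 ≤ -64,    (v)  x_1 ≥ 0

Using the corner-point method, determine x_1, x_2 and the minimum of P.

x_1 = 0, x_2 = 16/3, minimum P = 16

Vertices and P = -x_1 + 3x_2:
  (29/5, 893/60) → P = 777/20
  (0, 23/2) → P = 69/2
  (161/17, 2537/204) → P = 1893/68
  (0, 16/3) → P = 16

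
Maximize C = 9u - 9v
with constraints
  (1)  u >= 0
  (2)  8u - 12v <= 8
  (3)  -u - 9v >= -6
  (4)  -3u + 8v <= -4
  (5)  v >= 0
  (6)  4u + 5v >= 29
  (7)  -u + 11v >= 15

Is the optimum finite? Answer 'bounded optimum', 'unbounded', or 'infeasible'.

infeasible

The boundaries 4u + 5v = 29 and -u + 11v = 15 meet at (244/49, 89/49), but that point violates 8u - 12v ≤ 8. Every candidate vertex is excluded by some other constraint, so the feasible region is empty.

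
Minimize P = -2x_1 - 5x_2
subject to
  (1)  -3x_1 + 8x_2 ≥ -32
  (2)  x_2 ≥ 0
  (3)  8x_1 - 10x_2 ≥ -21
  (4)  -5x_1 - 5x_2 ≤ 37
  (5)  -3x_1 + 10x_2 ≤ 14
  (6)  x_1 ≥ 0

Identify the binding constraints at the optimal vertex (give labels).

(1) and (5)

Extreme points and P = -2x_1 - 5x_2:
  (32/3, 0) → P = -64/3
  (72, 23) → P = -259
  (0, 0) → P = 0
  (0, 7/5) → P = -7

The minimum is at (72, 23). Substituting into each constraint, equality holds for (1) and (5); the remaining constraints have slack.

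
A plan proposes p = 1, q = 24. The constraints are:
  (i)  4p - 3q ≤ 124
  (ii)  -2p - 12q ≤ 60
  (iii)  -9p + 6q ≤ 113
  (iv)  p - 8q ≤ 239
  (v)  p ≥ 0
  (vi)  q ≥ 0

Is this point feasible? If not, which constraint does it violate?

Constraint (iii): -9p + 6q = 135, which is not ≤ 113. All other constraints are satisfied.

not feasible — violates (iii)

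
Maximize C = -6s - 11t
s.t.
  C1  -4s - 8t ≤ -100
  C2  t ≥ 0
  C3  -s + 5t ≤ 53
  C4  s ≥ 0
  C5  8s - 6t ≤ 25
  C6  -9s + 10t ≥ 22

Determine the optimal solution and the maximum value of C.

Corner points and C = -6s - 11t:
  (19/7, 78/7) → C = -972/7
  (103/14, 247/28) → C = -3953/28
  (12, 13) → C = -215

s = 19/7, t = 78/7, maximum C = -972/7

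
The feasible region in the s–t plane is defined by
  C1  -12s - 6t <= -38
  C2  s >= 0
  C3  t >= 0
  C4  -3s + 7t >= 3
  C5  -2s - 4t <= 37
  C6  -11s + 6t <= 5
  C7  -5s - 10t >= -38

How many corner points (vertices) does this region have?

Of the 20 pairwise boundary intersections, those satisfying every inequality are:
  (124/51, 25/17)
  (76/45, 133/45)
  (236/65, 129/65)

3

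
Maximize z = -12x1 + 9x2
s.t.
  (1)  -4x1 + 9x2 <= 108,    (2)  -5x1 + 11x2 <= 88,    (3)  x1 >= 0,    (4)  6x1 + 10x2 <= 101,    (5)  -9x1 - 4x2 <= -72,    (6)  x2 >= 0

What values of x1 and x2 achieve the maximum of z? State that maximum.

x1 = 158/33, x2 = 159/22, maximum z = 167/22

Extreme points and z = -12x1 + 9x2:
  (158/33, 159/22) → z = 167/22
  (101/6, 0) → z = -202
  (8, 0) → z = -96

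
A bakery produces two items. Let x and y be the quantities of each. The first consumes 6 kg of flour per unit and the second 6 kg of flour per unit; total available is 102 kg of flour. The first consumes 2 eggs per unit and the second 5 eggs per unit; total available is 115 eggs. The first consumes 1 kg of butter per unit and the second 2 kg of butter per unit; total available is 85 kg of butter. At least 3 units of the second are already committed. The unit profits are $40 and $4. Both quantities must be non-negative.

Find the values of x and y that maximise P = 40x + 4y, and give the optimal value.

x = 14, y = 3, maximum P = 572

The binding constraints are 6x + 6y = 102 and y = 3.
Solving simultaneously gives x = 14, y = 3.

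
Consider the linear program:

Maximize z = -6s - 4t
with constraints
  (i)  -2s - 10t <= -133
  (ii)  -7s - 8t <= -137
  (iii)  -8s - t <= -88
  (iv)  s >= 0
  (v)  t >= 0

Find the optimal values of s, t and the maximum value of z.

Corner points and z = -6s - 4t:
  (249/26, 148/13) → z = -103
  (133/2, 0) → z = -399
  (0, 88) → z = -352
The feasible region is unbounded (it extends along (0, 1), (1, 0)), but z strictly decreases along every unbounded feasible direction, so there is no improving ray and the maximum is attained at a vertex.

s = 249/26, t = 148/13, maximum z = -103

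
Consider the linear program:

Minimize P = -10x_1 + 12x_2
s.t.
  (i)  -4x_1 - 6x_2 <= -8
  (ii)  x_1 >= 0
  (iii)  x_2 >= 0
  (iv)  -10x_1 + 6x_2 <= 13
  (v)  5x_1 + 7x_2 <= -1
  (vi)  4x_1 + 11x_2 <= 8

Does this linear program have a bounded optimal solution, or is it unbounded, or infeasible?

infeasible

The boundaries -4x_1 - 6x_2 = -8 and x_2 = 0 meet at (2, 0), but that point violates 5x_1 + 7x_2 ≤ -1. Every candidate vertex is excluded by some other constraint, so the feasible region is empty.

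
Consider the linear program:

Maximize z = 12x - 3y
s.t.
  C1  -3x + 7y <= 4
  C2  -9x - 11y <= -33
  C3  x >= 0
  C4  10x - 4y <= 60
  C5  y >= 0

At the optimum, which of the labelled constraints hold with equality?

Corner points and z = 12x - 3y:
  (187/96, 45/32) → z = 613/32
  (218/29, 110/29) → z = 2286/29
  (11/3, 0) → z = 44
  (6, 0) → z = 72

The maximum is at (218/29, 110/29). Substituting into each constraint, equality holds for C1 and C4; the remaining constraints have slack.

C1 and C4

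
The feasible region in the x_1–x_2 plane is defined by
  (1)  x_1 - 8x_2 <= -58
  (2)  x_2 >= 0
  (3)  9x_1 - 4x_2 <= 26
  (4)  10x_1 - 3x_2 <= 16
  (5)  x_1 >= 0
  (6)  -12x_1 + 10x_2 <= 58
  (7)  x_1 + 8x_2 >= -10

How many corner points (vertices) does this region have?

3

Pairwise boundary intersections that survive every other constraint:
  (302/77, 596/77)
  (58/43, 319/43)
  (167/32, 193/16)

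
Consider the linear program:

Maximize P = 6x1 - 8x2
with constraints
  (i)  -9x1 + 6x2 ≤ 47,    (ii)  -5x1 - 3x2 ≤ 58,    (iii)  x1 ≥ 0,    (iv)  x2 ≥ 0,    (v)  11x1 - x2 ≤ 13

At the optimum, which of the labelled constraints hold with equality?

(iv) and (v)

Corner points and P = 6x1 - 8x2:
  (0, 47/6) → P = -188/3
  (125/57, 634/57) → P = -4322/57
  (0, 0) → P = 0
  (13/11, 0) → P = 78/11

The maximum is at (13/11, 0). Substituting into each constraint, equality holds for (iv) and (v); the remaining constraints have slack.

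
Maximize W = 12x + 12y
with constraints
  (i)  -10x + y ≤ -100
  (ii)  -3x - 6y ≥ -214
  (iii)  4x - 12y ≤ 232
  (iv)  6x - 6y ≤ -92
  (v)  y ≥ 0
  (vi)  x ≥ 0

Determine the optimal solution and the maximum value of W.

x = 122/9, y = 260/9, maximum W = 1528/3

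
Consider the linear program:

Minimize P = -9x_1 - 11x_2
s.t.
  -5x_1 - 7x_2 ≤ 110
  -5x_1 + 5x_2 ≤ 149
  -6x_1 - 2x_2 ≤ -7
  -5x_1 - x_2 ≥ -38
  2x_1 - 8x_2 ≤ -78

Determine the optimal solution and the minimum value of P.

x_1 = 41/30, x_2 = 187/6, minimum P = -5327/15

Vertices and P = -9x_1 - 11x_2:
  (-263/40, 929/40) → P = -1963/10
  (41/30, 187/6) → P = -5327/15
  (-25/13, 241/26) → P = -2201/26
  (113/21, 233/21) → P = -3580/21

At the optimal vertex, -5x_1 + 5x_2 = 149 and -5x_1 - x_2 = -38.
Solving simultaneously gives x_1 = 41/30, x_2 = 187/6.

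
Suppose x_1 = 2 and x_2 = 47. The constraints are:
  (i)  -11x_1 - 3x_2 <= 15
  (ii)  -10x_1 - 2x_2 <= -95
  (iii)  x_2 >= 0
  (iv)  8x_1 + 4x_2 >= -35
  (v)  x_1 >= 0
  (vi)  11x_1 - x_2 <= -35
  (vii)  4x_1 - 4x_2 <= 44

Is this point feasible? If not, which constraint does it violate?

Constraint (vi): 11x_1 - x_2 = -25, which is not ≤ -35. All other constraints are satisfied.

not feasible — violates (vi)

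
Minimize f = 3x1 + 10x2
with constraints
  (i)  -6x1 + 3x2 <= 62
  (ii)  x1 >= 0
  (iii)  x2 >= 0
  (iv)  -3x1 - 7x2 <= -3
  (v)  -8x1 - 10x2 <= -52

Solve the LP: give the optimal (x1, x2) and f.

Feasible corners and f = 3x1 + 10x2:
  (0, 62/3) → f = 620/3
  (0, 26/5) → f = 52
  (13/2, 0) → f = 39/2
The feasible region is unbounded (it extends along (1, 2), (1, 0)), but f strictly increases along every unbounded feasible direction, so there is no improving ray and the minimum is attained at a vertex.

x1 = 13/2, x2 = 0, minimum f = 39/2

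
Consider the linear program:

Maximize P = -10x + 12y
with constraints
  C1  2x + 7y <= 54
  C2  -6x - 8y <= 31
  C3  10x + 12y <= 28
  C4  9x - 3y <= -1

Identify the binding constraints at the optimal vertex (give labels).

Extreme points and P = -10x + 12y:
  (-649/26, 193/13) → P = 5561/13
  (-226/23, 242/23) → P = 5164/23
  (-101/90, -91/30) → P = -1133/45
  (12/23, 131/69) → P = 404/23

The maximum is at (-649/26, 193/13). Substituting into each constraint, equality holds for C1 and C2; the remaining constraints have slack.

C1 and C2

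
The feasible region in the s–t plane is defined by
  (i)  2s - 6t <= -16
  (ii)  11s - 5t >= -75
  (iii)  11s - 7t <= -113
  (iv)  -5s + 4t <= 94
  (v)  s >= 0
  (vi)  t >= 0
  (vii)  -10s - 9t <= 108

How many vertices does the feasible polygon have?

Of the 21 pairwise boundary intersections, those satisfying every inequality are:
  (20/11, 19)
  (170/19, 659/19)
  (206/9, 469/9)

3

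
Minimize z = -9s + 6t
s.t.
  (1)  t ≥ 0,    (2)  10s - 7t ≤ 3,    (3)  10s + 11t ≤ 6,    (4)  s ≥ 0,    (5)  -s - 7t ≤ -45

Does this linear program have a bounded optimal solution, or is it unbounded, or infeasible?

The boundaries t = 0 and 10s - 7t = 3 meet at (3/10, 0), but that point violates -s - 7t ≤ -45. Every candidate vertex is excluded by some other constraint, so the feasible region is empty.

infeasible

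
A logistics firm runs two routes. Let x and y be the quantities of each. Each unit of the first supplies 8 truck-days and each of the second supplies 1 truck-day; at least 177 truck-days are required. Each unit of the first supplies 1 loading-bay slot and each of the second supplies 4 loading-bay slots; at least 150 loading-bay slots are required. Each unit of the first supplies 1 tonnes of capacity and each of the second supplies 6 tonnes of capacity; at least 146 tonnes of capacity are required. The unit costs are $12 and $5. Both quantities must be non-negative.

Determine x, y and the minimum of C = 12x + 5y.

The feasible region is unbounded (it extends along (0, 1), (1, 0)), but C strictly increases along every unbounded feasible direction, so there is no improving ray and the minimum is attained at a vertex.

x = 18, y = 33, minimum C = 381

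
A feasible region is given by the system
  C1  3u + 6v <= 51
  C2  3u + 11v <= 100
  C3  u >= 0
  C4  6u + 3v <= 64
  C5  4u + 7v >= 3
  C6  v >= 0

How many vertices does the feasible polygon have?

Pairwise boundary intersections that survive every other constraint:
  (0, 17/2)
  (77/9, 38/9)
  (0, 3/7)
  (32/3, 0)
  (3/4, 0)

5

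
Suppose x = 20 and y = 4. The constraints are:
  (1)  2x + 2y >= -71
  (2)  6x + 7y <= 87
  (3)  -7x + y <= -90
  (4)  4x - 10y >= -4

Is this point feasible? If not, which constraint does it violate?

Constraint (2): 6x + 7y = 148, which is not ≤ 87. All other constraints are satisfied.

not feasible — violates (2)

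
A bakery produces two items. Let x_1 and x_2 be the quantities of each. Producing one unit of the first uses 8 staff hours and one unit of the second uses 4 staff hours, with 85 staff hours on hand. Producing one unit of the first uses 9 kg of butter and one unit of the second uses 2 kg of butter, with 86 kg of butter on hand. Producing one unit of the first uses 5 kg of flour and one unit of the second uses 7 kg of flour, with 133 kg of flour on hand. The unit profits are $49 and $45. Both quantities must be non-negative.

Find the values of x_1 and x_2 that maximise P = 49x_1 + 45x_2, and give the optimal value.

x_1 = 7/4, x_2 = 71/4, maximum P = 1769/2

The optimum lies where 8x_1 + 4x_2 = 85 and 5x_1 + 7x_2 = 133.
Solving simultaneously gives x_1 = 7/4, x_2 = 71/4.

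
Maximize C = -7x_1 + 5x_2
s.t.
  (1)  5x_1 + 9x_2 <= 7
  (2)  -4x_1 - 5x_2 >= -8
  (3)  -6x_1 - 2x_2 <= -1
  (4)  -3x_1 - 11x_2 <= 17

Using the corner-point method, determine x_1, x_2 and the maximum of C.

Feasible corners and C = -7x_1 + 5x_2:
  (37/11, -12/11) → C = -29
  (-5/44, 37/44) → C = 5
  (173/29, -92/29) → C = -1671/29
  (3/4, -7/4) → C = -14

At the optimal vertex, 5x_1 + 9x_2 = 7 and -6x_1 - 2x_2 = -1.
Solving simultaneously gives x_1 = -5/44, x_2 = 37/44.

x_1 = -5/44, x_2 = 37/44, maximum C = 5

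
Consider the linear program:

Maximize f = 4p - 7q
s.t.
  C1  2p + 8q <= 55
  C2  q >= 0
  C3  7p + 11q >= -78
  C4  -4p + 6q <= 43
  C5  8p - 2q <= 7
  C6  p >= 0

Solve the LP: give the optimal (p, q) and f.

Extreme points and f = 4p - 7q:
  (83/34, 213/34) → f = -1159/34
  (0, 55/8) → f = -385/8
  (7/8, 0) → f = 7/2
  (0, 0) → f = 0

The binding constraints are q = 0 and 8p - 2q = 7.
Solving simultaneously gives p = 7/8, q = 0.

p = 7/8, q = 0, maximum f = 7/2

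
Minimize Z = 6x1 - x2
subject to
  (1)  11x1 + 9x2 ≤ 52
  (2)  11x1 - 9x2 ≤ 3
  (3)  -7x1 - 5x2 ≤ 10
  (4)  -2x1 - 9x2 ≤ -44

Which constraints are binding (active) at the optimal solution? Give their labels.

(1) and (3)

Extreme points and Z = 6x1 - x2:
  (-175/4, 237/4) → Z = -1287/4
  (8/9, 380/81) → Z = 52/81
  (-310/53, 328/53) → Z = -2188/53

The minimum is at (-175/4, 237/4). Substituting into each constraint, equality holds for (1) and (3); the remaining constraints have slack.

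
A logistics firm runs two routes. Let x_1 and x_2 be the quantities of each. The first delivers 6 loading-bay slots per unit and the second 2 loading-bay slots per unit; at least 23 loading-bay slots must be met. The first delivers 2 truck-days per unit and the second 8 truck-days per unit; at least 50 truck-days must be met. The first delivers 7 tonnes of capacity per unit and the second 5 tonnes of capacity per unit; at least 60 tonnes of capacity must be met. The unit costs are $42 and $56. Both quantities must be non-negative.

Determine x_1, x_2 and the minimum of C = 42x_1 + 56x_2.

x_1 = 5, x_2 = 5, minimum C = 490

Corner points and C = 42x_1 + 56x_2:
  (0, 12) → C = 672
  (25, 0) → C = 1050
  (5, 5) → C = 490
The feasible region is unbounded (it extends along (0, 1), (1, 0)), but C strictly increases along every unbounded feasible direction, so there is no improving ray and the minimum is attained at a vertex.

At the optimal vertex, 2x_1 + 8x_2 = 50 and 7x_1 + 5x_2 = 60.
Solving simultaneously gives x_1 = 5, x_2 = 5.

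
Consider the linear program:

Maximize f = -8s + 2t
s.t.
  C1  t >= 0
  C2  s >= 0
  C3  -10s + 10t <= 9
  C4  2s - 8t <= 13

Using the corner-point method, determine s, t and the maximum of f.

Corner points and f = -8s + 2t:
  (0, 0) → f = 0
  (13/2, 0) → f = -52
  (0, 9/10) → f = 9/5
The feasible region is unbounded (it extends along (1, 1), (4, 1)), but f strictly decreases along every unbounded feasible direction, so there is no improving ray and the maximum is attained at a vertex.

The binding constraints are s = 0 and -10s + 10t = 9.
Solving simultaneously gives s = 0, t = 9/10.

s = 0, t = 9/10, maximum f = 9/5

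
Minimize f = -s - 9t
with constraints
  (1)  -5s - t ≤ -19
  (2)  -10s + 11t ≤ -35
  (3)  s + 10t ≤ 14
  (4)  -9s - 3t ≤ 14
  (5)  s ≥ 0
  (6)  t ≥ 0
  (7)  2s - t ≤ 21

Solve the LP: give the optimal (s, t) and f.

s = 32/3, t = 1/3, minimum f = -41/3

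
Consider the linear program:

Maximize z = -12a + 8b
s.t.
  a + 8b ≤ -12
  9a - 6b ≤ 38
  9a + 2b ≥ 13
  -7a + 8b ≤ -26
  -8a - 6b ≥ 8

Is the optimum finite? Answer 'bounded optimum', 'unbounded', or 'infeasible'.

infeasible

The boundaries a + 8b = -12 and 9a - 6b = 38 meet at (116/39, -73/39), but that point violates -8a - 6b ≥ 8. Every candidate vertex is excluded by some other constraint, so the feasible region is empty.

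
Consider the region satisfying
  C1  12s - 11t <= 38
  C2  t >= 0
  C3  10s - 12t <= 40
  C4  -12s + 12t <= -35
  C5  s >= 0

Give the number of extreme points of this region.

Intersecting each pair of boundary lines and keeping only the points that satisfy every inequality leaves:
  (19/6, 0)
  (71/12, 3)
  (35/12, 0)

3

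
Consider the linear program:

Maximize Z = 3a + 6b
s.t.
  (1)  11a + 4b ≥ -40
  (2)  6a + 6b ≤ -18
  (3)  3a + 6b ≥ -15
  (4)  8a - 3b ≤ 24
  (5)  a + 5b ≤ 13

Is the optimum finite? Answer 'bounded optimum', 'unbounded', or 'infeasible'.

bounded optimum

Extreme points and Z = 3a + 6b:
  (-4, 1) → Z = -6
  (-10/3, -5/6) → Z = -15
  (-1, -2) → Z = -15
The feasible region has finitely many vertices and no improving ray; the maximum is -6 at (-4, 1).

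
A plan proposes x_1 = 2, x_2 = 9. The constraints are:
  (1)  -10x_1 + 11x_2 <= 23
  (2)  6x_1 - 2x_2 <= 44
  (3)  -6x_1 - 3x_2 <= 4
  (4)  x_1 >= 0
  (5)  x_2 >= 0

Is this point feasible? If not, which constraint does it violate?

not feasible — violates (1)

Constraint (1): -10x_1 + 11x_2 = 79, which is not ≤ 23. All other constraints are satisfied.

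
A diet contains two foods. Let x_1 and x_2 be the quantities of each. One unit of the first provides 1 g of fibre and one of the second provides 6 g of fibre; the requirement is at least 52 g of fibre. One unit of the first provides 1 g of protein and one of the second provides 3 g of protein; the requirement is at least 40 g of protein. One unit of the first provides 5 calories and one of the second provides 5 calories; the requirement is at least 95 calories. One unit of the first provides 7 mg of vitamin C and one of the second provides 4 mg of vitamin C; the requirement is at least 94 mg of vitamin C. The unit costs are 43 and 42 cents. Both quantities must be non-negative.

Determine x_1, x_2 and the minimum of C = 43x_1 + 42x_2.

Vertices and C = 43x_1 + 42x_2:
  (0, 47/2) → C = 987
  (52, 0) → C = 2236
  (28, 4) → C = 1372
  (17/2, 21/2) → C = 1613/2
  (6, 13) → C = 804
The feasible region is unbounded (it extends along (0, 1), (1, 0)), but C strictly increases along every unbounded feasible direction, so there is no improving ray and the minimum is attained at a vertex.

x_1 = 6, x_2 = 13, minimum C = 804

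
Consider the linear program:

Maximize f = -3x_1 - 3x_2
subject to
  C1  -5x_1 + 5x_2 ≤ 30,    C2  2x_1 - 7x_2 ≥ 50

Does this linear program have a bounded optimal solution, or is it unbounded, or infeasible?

unbounded

From the feasible point (-92/5, -62/5), moving in the direction (-5, -5) keeps every constraint satisfied while f increases without bound.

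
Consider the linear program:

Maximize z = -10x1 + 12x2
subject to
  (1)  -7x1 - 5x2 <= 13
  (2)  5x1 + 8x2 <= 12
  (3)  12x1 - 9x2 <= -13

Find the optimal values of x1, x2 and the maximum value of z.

x1 = -164/31, x2 = 149/31, maximum z = 3428/31

Extreme points and z = -10x1 + 12x2:
  (-164/31, 149/31) → z = 3428/31
  (-182/123, -65/123) → z = 1040/123
  (4/141, 209/141) → z = 2468/141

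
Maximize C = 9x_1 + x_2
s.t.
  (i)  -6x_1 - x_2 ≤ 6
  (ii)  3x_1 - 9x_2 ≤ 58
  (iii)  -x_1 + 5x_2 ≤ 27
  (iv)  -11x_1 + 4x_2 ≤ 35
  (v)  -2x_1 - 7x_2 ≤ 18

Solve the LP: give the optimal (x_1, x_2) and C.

x_1 = 533/6, x_2 = 139/6, maximum C = 2468/3

Vertices and C = 9x_1 + x_2:
  (-59/35, 144/35) → C = -387/35
  (-3/5, -12/5) → C = -39/5
  (533/6, 139/6) → C = 2468/3
  (244/39, -170/39) → C = 2026/39
  (-67/51, 262/51) → C = -341/51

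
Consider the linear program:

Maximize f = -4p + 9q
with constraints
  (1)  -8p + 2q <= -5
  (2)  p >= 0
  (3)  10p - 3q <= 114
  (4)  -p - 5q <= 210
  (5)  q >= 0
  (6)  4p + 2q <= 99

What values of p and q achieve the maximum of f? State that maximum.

p = 26/3, q = 193/6, maximum f = 1529/6

Extreme points and f = -4p + 9q:
  (5/8, 0) → f = -5/2
  (26/3, 193/6) → f = 1529/6
  (57/5, 0) → f = -228/5
  (525/32, 267/16) → f = 1353/16

The optimum lies where -8p + 2q = -5 and 4p + 2q = 99.
Solving simultaneously gives p = 26/3, q = 193/6.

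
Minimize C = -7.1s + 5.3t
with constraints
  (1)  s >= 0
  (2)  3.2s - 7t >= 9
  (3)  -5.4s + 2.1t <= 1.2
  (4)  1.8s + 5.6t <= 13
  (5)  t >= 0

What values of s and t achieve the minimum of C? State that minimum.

Extreme points and C = -7.1s + 5.3t:
  (505/109, 635/763) → C = -21733/763
  (45/16, 0) → C = -639/32
  (65/9, 0) → C = -923/18

At the optimal vertex, 1.8s + 5.6t = 13 and t = 0.
Solving simultaneously gives s = 65/9, t = 0.

s = 65/9, t = 0, minimum C = -923/18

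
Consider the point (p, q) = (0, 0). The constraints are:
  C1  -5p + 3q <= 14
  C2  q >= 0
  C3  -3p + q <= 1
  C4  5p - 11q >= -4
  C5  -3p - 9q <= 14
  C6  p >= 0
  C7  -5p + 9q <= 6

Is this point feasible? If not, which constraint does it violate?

C1: 0 ≤ 14 ✓
C2: 0 ≥ 0 ✓
C3: 0 ≤ 1 ✓
C4: 0 ≥ -4 ✓
C5: 0 ≤ 14 ✓
C6: 0 ≥ 0 ✓
C7: 0 ≤ 6 ✓

feasible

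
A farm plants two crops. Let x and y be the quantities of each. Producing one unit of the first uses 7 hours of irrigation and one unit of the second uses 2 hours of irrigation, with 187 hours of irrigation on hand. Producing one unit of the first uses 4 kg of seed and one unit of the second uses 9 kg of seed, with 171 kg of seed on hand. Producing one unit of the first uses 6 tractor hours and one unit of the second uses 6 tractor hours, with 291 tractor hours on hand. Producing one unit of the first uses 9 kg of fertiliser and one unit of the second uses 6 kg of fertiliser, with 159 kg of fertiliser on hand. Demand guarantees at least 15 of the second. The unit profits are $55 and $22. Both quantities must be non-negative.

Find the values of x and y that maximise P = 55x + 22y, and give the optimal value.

x = 23/3, y = 15, maximum P = 2255/3

Vertices and P = 55x + 22y:
  (0, 19) → P = 418
  (0, 15) → P = 330
  (135/19, 301/19) → P = 14047/19
  (23/3, 15) → P = 2255/3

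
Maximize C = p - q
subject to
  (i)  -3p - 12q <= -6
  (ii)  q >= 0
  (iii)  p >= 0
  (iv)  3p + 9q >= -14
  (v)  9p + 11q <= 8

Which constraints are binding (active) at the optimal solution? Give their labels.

Extreme points and C = p - q:
  (0, 1/2) → C = -1/2
  (2/5, 2/5) → C = 0
  (0, 8/11) → C = -8/11

The maximum is at (2/5, 2/5). Substituting into each constraint, equality holds for (i) and (v); the remaining constraints have slack.

(i) and (v)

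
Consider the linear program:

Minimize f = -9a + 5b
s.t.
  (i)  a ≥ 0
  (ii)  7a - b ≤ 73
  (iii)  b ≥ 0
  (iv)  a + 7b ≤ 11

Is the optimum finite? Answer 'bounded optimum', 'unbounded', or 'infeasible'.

bounded optimum

Extreme points and f = -9a + 5b:
  (0, 0) → f = 0
  (0, 11/7) → f = 55/7
  (73/7, 0) → f = -657/7
  (261/25, 2/25) → f = -2339/25
The feasible region has finitely many vertices and no improving ray; the minimum is -657/7 at (73/7, 0).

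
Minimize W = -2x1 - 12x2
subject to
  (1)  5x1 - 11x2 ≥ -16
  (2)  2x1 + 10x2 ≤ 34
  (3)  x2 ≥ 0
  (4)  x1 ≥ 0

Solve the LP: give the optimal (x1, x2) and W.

x1 = 107/36, x2 = 101/36, minimum W = -713/18

Extreme points and W = -2x1 - 12x2:
  (107/36, 101/36) → W = -713/18
  (0, 16/11) → W = -192/11
  (17, 0) → W = -34
  (0, 0) → W = 0

The binding constraints are 5x1 - 11x2 = -16 and 2x1 + 10x2 = 34.
Solving simultaneously gives x1 = 107/36, x2 = 101/36.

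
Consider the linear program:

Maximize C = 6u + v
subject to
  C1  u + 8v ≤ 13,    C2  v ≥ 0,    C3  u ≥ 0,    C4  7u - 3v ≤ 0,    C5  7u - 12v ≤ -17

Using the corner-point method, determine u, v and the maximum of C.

u = 5/17, v = 27/17, maximum C = 57/17

Extreme points and C = 6u + v:
  (0, 13/8) → C = 13/8
  (5/17, 27/17) → C = 57/17
  (0, 17/12) → C = 17/12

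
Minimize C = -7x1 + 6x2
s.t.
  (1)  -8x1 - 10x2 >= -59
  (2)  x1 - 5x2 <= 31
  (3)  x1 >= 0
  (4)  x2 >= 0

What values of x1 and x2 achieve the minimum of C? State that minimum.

Extreme points and C = -7x1 + 6x2:
  (0, 59/10) → C = 177/5
  (59/8, 0) → C = -413/8
  (0, 0) → C = 0

The binding constraints are -8x1 - 10x2 = -59 and x2 = 0.
Solving simultaneously gives x1 = 59/8, x2 = 0.

x1 = 59/8, x2 = 0, minimum C = -413/8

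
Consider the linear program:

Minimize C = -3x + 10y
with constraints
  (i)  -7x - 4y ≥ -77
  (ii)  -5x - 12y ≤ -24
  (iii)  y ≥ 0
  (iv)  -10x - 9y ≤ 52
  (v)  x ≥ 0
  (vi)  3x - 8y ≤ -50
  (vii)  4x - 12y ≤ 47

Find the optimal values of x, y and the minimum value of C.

x = 0, y = 25/4, minimum C = 125/2

Corner points and C = -3x + 10y:
  (0, 77/4) → C = 385/2
  (104/17, 581/68) → C = 2281/34
  (0, 25/4) → C = 125/2

The optimum lies where x = 0 and 3x - 8y = -50.
Solving simultaneously gives x = 0, y = 25/4.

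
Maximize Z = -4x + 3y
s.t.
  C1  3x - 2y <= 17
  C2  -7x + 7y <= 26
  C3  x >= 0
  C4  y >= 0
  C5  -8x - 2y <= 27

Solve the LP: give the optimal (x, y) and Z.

x = 0, y = 26/7, maximum Z = 78/7

Extreme points and Z = -4x + 3y:
  (171/7, 197/7) → Z = -93/7
  (17/3, 0) → Z = -68/3
  (0, 26/7) → Z = 78/7
  (0, 0) → Z = 0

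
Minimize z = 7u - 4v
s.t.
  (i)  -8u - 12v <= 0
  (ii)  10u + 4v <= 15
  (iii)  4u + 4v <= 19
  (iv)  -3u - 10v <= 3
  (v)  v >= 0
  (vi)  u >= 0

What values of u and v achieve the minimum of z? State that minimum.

u = 0, v = 15/4, minimum z = -15

Feasible corners and z = 7u - 4v:
  (0, 0) → z = 0
  (3/2, 0) → z = 21/2
  (0, 15/4) → z = -15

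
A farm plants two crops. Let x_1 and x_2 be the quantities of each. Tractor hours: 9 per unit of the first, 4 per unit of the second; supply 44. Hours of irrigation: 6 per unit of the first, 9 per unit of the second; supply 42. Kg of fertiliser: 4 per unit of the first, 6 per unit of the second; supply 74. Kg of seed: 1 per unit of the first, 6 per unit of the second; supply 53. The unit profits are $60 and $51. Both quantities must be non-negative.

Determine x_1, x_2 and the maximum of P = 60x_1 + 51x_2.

Corner points and P = 60x_1 + 51x_2:
  (0, 0) → P = 0
  (0, 14/3) → P = 238
  (44/9, 0) → P = 880/3
  (4, 2) → P = 342

The optimum lies where 9x_1 + 4x_2 = 44 and 6x_1 + 9x_2 = 42.
Solving simultaneously gives x_1 = 4, x_2 = 2.

x_1 = 4, x_2 = 2, maximum P = 342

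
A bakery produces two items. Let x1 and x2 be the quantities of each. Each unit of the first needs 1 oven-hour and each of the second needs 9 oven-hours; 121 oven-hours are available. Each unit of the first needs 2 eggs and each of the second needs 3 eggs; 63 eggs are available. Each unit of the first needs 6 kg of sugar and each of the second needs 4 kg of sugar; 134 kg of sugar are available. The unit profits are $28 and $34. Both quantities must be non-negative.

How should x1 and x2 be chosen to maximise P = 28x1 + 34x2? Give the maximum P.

x1 = 15, x2 = 11, maximum P = 794

Vertices and P = 28x1 + 34x2:
  (0, 0) → P = 0
  (0, 121/9) → P = 4114/9
  (67/3, 0) → P = 1876/3
  (68/5, 179/15) → P = 11798/15
  (15, 11) → P = 794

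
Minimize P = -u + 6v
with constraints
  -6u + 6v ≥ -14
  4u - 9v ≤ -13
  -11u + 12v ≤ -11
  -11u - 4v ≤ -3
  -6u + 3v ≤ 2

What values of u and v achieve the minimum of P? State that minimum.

u = 5, v = 11/3, minimum P = 17

Extreme points and P = -u + 6v:
  (34/5, 67/15) → P = 20
  (17, 44/3) → P = 71
  (5, 11/3) → P = 17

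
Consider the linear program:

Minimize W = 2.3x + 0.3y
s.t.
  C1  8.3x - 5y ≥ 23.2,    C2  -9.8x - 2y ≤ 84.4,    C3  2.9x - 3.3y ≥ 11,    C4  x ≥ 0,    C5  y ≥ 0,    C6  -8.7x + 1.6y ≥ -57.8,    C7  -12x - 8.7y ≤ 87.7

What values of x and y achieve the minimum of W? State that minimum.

x = 110/29, y = 0, minimum W = 253/29

Vertices and W = 2.3x + 0.3y:
  (110/29, 0) → W = 253/29
  (17314/2407, 248/83) → W = 209899/12035
  (578/87, 0) → W = 6647/435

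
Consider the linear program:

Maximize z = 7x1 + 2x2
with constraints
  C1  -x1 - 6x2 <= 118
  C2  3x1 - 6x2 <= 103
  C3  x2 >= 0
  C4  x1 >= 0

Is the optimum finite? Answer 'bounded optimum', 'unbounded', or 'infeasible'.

unbounded

From the feasible point (103/3, 0), moving in the direction (0, 1) keeps every constraint satisfied while z increases without bound.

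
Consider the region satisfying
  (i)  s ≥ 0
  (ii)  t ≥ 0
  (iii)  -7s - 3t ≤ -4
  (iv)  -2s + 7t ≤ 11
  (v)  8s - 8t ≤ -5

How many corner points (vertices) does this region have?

4

Intersecting each pair of boundary lines and keeping only the points that satisfy every inequality leaves:
  (0, 4/3)
  (0, 11/7)
  (17/80, 67/80)
  (53/40, 39/20)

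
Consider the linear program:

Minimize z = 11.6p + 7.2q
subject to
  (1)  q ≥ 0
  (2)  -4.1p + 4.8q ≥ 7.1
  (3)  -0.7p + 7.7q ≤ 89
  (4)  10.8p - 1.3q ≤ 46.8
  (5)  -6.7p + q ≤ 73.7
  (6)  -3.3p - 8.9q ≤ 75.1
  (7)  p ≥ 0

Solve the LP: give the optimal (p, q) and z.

p = 0, q = 71/48, minimum z = 213/20

Corner points and z = 11.6p + 7.2q:
  (23387/4651, 26856/4651) → z = 2323262/23255
  (0, 71/48) → z = 213/20
  (47606/8225, 99396/8225) → z = 6339404/41125
  (0, 890/77) → z = 6408/77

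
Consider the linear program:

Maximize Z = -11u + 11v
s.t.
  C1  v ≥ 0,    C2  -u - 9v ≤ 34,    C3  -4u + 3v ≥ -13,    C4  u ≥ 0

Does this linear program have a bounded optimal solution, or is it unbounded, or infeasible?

From the feasible point (13/4, 0), moving in the direction (0, 1) keeps every constraint satisfied while Z increases without bound.

unbounded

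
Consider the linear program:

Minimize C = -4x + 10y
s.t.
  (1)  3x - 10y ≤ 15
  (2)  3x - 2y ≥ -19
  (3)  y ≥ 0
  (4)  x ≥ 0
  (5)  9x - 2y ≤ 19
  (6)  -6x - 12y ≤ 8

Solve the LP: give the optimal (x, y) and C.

x = 19/9, y = 0, minimum C = -76/9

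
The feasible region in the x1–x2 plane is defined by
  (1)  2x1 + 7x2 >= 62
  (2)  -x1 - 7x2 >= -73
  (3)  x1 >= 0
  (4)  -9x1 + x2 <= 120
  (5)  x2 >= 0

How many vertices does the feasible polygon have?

4

Of the 10 pairwise boundary intersections, those satisfying every inequality are:
  (0, 62/7)
  (31, 0)
  (0, 73/7)
  (73, 0)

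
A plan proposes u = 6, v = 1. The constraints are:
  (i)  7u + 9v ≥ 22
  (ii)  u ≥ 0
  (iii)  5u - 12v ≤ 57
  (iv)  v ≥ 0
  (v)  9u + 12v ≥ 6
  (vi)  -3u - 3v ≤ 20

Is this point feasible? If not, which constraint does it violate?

(i): 51 ≥ 22 ✓
(ii): 6 ≥ 0 ✓
(iii): 18 ≤ 57 ✓
(iv): 1 ≥ 0 ✓
(v): 66 ≥ 6 ✓
(vi): -21 ≤ 20 ✓

feasible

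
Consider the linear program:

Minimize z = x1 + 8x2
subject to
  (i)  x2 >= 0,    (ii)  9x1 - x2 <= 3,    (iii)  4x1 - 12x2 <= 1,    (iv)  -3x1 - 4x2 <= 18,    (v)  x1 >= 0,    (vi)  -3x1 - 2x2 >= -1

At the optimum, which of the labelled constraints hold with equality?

(i) and (v)

Extreme points and z = x1 + 8x2:
  (1/4, 0) → z = 1/4
  (0, 0) → z = 0
  (7/22, 1/44) → z = 1/2
  (0, 1/2) → z = 4

The minimum is at (0, 0). Substituting into each constraint, equality holds for (i) and (v); the remaining constraints have slack.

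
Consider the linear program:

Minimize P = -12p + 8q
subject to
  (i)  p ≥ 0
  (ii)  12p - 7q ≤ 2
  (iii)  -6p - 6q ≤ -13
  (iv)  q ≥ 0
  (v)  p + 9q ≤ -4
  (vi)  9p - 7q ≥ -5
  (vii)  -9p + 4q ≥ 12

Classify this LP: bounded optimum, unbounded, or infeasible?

The boundaries 9p - 7q = -5 and -9p + 4q = 12 meet at (-64/27, -7/3), but that point violates p ≥ 0. Every candidate vertex is excluded by some other constraint, so the feasible region is empty.

infeasible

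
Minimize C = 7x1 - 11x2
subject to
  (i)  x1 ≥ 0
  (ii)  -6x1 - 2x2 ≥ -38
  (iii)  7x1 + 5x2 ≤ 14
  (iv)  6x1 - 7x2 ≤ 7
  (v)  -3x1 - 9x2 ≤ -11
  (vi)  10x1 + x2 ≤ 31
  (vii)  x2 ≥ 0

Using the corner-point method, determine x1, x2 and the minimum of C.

x1 = 0, x2 = 14/5, minimum C = -154/5

Feasible corners and C = 7x1 - 11x2:
  (0, 14/5) → C = -154/5
  (0, 11/9) → C = -121/9
  (71/48, 35/48) → C = 7/3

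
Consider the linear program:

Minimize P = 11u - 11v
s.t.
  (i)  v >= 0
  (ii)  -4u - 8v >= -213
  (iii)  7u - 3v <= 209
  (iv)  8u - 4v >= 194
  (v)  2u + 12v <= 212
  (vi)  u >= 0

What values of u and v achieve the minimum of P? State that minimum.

The optimum lies where -4u - 8v = -213 and 8u - 4v = 194.
Solving simultaneously gives u = 601/20, v = 58/5.

u = 601/20, v = 58/5, minimum P = 4059/20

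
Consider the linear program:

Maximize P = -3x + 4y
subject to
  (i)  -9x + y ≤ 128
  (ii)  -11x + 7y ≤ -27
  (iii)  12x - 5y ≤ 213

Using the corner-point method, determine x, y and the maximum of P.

x = 1356/29, y = 2019/29, maximum P = 4008/29

Corner points and P = -3x + 4y:
  (-71/4, -127/4) → P = -295/4
  (-853/33, -1151/11) → P = -341
  (1356/29, 2019/29) → P = 4008/29

At the optimal vertex, -11x + 7y = -27 and 12x - 5y = 213.
Solving simultaneously gives x = 1356/29, y = 2019/29.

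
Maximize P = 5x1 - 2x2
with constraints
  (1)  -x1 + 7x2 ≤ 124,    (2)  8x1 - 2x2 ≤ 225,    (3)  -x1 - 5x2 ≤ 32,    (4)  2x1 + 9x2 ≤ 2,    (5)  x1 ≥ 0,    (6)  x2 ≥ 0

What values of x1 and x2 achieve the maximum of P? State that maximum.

x1 = 1, x2 = 0, maximum P = 5

Feasible corners and P = 5x1 - 2x2:
  (0, 2/9) → P = -4/9
  (1, 0) → P = 5
  (0, 0) → P = 0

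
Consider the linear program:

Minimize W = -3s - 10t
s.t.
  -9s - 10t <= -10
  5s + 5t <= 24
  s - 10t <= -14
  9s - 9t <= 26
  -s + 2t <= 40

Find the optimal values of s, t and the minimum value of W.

Vertices and W = -3s - 10t:
  (-2/5, 34/25) → W = -62/5
  (-95/7, 185/14) → W = -640/7
  (34/11, 94/55) → W = -290/11
  (-152/15, 224/15) → W = -1784/15

s = -152/15, t = 224/15, minimum W = -1784/15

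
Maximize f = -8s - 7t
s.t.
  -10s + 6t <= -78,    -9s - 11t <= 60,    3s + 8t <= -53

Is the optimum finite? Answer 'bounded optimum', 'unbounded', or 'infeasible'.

Corner points and f = -8s - 7t:
  (249/82, -651/82) → f = 2565/82
  (153/49, -382/49) → f = 1450/49
The feasible region has finitely many vertices and no improving ray; the maximum is 2565/82 at (249/82, -651/82).

bounded optimum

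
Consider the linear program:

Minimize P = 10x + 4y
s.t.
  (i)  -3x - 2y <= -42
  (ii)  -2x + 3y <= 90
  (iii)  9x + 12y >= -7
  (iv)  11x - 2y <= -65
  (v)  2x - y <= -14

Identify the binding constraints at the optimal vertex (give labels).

Extreme points and P = 10x + 4y:
  (-54/13, 354/13) → P = 876/13
  (-23/14, 657/28) → P = 542/7
  (-15/29, 860/29) → P = 3290/29

The minimum is at (-54/13, 354/13). Substituting into each constraint, equality holds for (i) and (ii); the remaining constraints have slack.

(i) and (ii)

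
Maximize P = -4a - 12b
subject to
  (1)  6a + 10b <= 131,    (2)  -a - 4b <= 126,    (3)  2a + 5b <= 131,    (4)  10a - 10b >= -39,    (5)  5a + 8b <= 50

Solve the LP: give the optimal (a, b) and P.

a = -708/25, b = -1221/50, maximum P = 10158/25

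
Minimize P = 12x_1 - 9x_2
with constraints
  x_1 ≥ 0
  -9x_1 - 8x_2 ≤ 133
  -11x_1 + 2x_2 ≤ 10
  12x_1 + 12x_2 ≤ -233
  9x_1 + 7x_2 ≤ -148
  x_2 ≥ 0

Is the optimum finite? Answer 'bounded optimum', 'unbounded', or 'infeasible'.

The boundaries 9x_1 + 7x_2 = -148 and x_2 = 0 meet at (-148/9, 0), but that point violates x_1 ≥ 0. Every candidate vertex is excluded by some other constraint, so the feasible region is empty.

infeasible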